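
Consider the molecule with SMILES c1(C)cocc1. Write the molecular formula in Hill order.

Atom tally by fragment:
  furan ring core → C:4 H:4 O:1
  (− 1 ring H displaced by substituents)
  + CH3 → C:1 H:3
Element totals:
  C: 5
  H: 6
  O: 1

C5H6O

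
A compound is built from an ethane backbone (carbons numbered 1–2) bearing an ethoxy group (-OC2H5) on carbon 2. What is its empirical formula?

Atom tally by fragment:
  CH3 → C:1 H:3
  CH2OC2H5 → C:3 H:7 O:1
Element totals:
  C: 4
  H: 10
  O: 1
Molecular formula: C4H10O.
gcd of subscripts (4, 10, 1) = 1, so the empirical formula equals the molecular formula.

C4H10O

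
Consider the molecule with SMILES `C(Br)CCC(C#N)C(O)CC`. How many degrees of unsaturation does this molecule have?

2

Atom tally by fragment:
  BrCH2 → C:1 H:2 Br:1
  CH2 → C:1 H:2
  CH2 → C:1 H:2
  CH(CN) → C:2 H:1 N:1
  CH(OH) → C:1 H:2 O:1
  CH2 → C:1 H:2
  CH3 → C:1 H:3
Element totals:
  C: 8
  H: 14
  Br: 1
  N: 1
  O: 1
Molecular formula: C8H14BrNO.
DoU = (2C + 2 + N − H − X) / 2 = (2·8 + 2 + 1 − 14 − 1) / 2 = 2.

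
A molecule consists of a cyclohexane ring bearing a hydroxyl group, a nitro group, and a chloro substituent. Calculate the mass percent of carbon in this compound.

Atom tally by fragment:
  cyclohexane ring core → C:6 H:12
  (− 3 ring H displaced by substituents)
  + OH → O:1 H:1
  + NO2 → N:1 O:2
  + Cl → Cl:1
Element totals:
  C: 6
  H: 10
  Cl: 1
  N: 1
  O: 3
Molecular formula: C6H10ClNO3.
Molar mass = 179.600 g/mol.
Mass from C: 6 × 12.011 = 72.066 g/mol.
%C = 72.066 / 179.600 × 100 = 40.13%.

40.13%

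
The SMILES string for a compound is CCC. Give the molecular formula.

Atom tally by fragment:
  CH3 → C:1 H:3
  CH2 → C:1 H:2
  CH3 → C:1 H:3
Element totals:
  C: 3
  H: 8

C3H8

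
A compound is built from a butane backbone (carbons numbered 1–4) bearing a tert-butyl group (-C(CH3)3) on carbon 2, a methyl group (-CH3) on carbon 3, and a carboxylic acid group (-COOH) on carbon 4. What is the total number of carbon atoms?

Atom tally by fragment:
  CH3 → C:1 H:3
  CH(C(CH3)3) → C:5 H:10
  CH(CH3) → C:2 H:4
  CH2COOH → C:2 H:3 O:2
Element totals:
  C: 10
  H: 20
  O: 2

10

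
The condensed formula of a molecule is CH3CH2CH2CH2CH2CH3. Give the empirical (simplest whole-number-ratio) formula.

C3H7

Atom tally by fragment:
  CH3 → C:1 H:3
  CH2 → C:1 H:2
  CH2 → C:1 H:2
  CH2 → C:1 H:2
  CH2 → C:1 H:2
  CH3 → C:1 H:3
Element totals:
  C: 6
  H: 14
Molecular formula: C6H14.
gcd of subscripts = 2; dividing each by 2:
  C: 6/2 = 3
  H: 14/2 = 7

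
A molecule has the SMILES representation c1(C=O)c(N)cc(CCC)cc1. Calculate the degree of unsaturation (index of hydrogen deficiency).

Atom tally by fragment:
  benzene ring core → C:6 H:6
  (− 3 ring H displaced by substituents)
  + CHO → C:1 H:1 O:1
  + NH2 → N:1 H:2
  + CH2CH2CH3 → C:3 H:7
Element totals:
  C: 10
  H: 13
  N: 1
  O: 1
Molecular formula: C10H13NO.
DoU = (2C + 2 + N − H − X) / 2 = (2·10 + 2 + 1 − 13 − 0) / 2 = 5.

5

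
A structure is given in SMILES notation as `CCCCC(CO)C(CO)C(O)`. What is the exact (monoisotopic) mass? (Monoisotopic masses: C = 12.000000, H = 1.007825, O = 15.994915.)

176.1412

Atom tally by fragment:
  CH3 → C:1 H:3
  CH2 → C:1 H:2
  CH2 → C:1 H:2
  CH2 → C:1 H:2
  CH(CH2OH) → C:2 H:4 O:1
  CH(CH2OH) → C:2 H:4 O:1
  CH2OH → C:1 H:3 O:1
Element totals:
  C: 9
  H: 20
  O: 3
Molecular formula: C9H20O3.
  M = 9(12.0) + 20(1.007825) + 3(15.994915)
    = 108.000000 + 20.156500 + 47.984745 = 176.141245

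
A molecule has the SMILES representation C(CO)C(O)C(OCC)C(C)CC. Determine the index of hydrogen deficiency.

Atom tally by fragment:
  HOCH2CH2 → C:2 H:5 O:1
  CH(OH) → C:1 H:2 O:1
  CH(OC2H5) → C:3 H:6 O:1
  CH(CH3) → C:2 H:4
  CH2 → C:1 H:2
  CH3 → C:1 H:3
Element totals:
  C: 10
  H: 22
  O: 3
Molecular formula: C10H22O3.
DoU = (2C + 2 + N − H − X) / 2 = (2·10 + 2 + 0 − 22 − 0) / 2 = 0.

0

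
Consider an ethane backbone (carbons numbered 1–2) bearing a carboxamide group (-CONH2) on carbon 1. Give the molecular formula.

Atom tally by fragment:
  H2NOCCH2 → C:2 H:4 O:1 N:1
  CH3 → C:1 H:3
Element totals:
  C: 3
  H: 7
  N: 1
  O: 1

C3H7NO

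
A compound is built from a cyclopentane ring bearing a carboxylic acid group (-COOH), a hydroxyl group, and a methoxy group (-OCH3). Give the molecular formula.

Atom tally by fragment:
  cyclopentane ring core → C:5 H:10
  (− 3 ring H displaced by substituents)
  + COOH → C:1 H:1 O:2
  + OH → O:1 H:1
  + OCH3 → C:1 H:3 O:1
Element totals:
  C: 7
  H: 12
  O: 4

C7H12O4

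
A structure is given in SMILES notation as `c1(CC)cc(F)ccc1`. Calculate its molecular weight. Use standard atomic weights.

Atom tally by fragment:
  benzene ring core → C:6 H:6
  (− 2 ring H displaced by substituents)
  + C2H5 → C:2 H:5
  + F → F:1
Element totals:
  C: 8
  H: 9
  F: 1
Molecular formula: C8H9F.
  M = 8(12.011) + 9(1.008) + 18.998
    = 96.088 + 9.072 + 18.998 = 124.158

124.16 g/mol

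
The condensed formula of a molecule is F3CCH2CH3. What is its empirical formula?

C3H5F3

Element totals:
  C: 3
  H: 5
  F: 3
Molecular formula: C3H5F3.
gcd of subscripts (3, 3, 5) = 1, so the empirical formula equals the molecular formula.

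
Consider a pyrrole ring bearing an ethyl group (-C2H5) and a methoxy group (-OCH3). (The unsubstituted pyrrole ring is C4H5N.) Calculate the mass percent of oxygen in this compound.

12.78%

Atom tally by fragment:
  pyrrole ring core → C:4 H:5 N:1
  (− 2 ring H displaced by substituents)
  + C2H5 → C:2 H:5
  + OCH3 → C:1 H:3 O:1
Element totals:
  C: 7
  H: 11
  N: 1
  O: 1
Molecular formula: C7H11NO.
Molar mass = 125.171 g/mol.
Mass from O: 1 × 15.999 = 15.999 g/mol.
%O = 15.999 / 125.171 × 100 = 12.78%.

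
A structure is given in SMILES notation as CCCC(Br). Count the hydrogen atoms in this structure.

Atom tally by fragment:
  CH3 → C:1 H:3
  CH2 → C:1 H:2
  CH2 → C:1 H:2
  CH2Br → C:1 H:2 Br:1
Element totals:
  C: 4
  H: 9
  Br: 1

9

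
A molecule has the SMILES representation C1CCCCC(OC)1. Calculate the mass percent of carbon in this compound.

Atom tally by fragment:
  cyclohexane ring core → C:6 H:12
  (− 1 ring H displaced by substituents)
  + OCH3 → C:1 H:3 O:1
Element totals:
  C: 7
  H: 14
  O: 1
Molecular formula: C7H14O.
Molar mass = 114.188 g/mol.
Mass from C: 7 × 12.011 = 84.077 g/mol.
%C = 84.077 / 114.188 × 100 = 73.63%.

73.63%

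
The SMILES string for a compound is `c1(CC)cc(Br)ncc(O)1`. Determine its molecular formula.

C7H8BrNO

Atom tally by fragment:
  pyridine ring core → C:5 H:5 N:1
  (− 3 ring H displaced by substituents)
  + C2H5 → C:2 H:5
  + Br → Br:1
  + OH → O:1 H:1
Element totals:
  C: 7
  H: 8
  Br: 1
  N: 1
  O: 1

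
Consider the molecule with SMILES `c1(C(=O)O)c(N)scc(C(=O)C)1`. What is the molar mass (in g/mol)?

Atom tally by fragment:
  thiophene ring core → C:4 H:4 S:1
  (− 3 ring H displaced by substituents)
  + COOH → C:1 H:1 O:2
  + NH2 → N:1 H:2
  + COCH3 → C:2 H:3 O:1
Element totals:
  C: 7
  H: 7
  N: 1
  O: 3
  S: 1
Molecular formula: C7H7NO3S.
  M = 7(12.011) + 7(1.008) + 14.007 + 3(15.999) + 32.06
    = 84.077 + 7.056 + 14.007 + 47.997 + 32.060 = 185.197

185.20 g/mol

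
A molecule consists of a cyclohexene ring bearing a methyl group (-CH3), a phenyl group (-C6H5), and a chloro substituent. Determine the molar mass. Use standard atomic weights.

206.71 g/mol

Atom tally by fragment:
  cyclohexene ring core → C:6 H:10
  (− 3 ring H displaced by substituents)
  + CH3 → C:1 H:3
  + C6H5 → C:6 H:5
  + Cl → Cl:1
Element totals:
  C: 13
  H: 15
  Cl: 1
Molecular formula: C13H15Cl.
  M = 13(12.011) + 15(1.008) + 35.45
    = 156.143 + 15.120 + 35.450 = 206.713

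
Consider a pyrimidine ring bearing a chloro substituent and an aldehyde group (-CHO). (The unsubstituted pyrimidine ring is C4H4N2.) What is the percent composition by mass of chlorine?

24.87%

Atom tally by fragment:
  pyrimidine ring core → C:4 H:4 N:2
  (− 2 ring H displaced by substituents)
  + Cl → Cl:1
  + CHO → C:1 H:1 O:1
Element totals:
  C: 5
  H: 3
  Cl: 1
  N: 2
  O: 1
Molecular formula: C5H3ClN2O.
Molar mass = 142.542 g/mol.
Mass from Cl: 1 × 35.45 = 35.450 g/mol.
%Cl = 35.450 / 142.542 × 100 = 24.87%.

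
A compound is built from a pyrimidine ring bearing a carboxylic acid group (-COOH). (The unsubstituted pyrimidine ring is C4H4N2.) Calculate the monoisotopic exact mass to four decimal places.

Atom tally by fragment:
  pyrimidine ring core → C:4 H:4 N:2
  (− 1 ring H displaced by substituents)
  + COOH → C:1 H:1 O:2
Element totals:
  C: 5
  H: 4
  N: 2
  O: 2
Molecular formula: C5H4N2O2.
  M = 5(12.0) + 4(1.007825) + 2(14.003074) + 2(15.994915)
    = 60.000000 + 4.031300 + 28.006148 + 31.989830 = 124.027278

124.0273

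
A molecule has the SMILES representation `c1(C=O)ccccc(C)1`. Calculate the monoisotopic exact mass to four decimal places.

120.0575

Atom tally by fragment:
  benzene ring core → C:6 H:6
  (− 2 ring H displaced by substituents)
  + CHO → C:1 H:1 O:1
  + CH3 → C:1 H:3
Element totals:
  C: 8
  H: 8
  O: 1
Molecular formula: C8H8O.
  M = 8(12.0) + 8(1.007825) + 15.994915
    = 96.000000 + 8.062600 + 15.994915 = 120.057515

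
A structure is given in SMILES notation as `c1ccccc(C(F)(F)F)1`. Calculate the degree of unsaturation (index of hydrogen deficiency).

4

Atom tally by fragment:
  benzene ring core → C:6 H:6
  (− 1 ring H displaced by substituents)
  + CF3 → C:1 F:3
Element totals:
  C: 7
  H: 5
  F: 3
Molecular formula: C7H5F3.
DoU = (2C + 2 + N − H − X) / 2 = (2·7 + 2 + 0 − 5 − 3) / 2 = 4.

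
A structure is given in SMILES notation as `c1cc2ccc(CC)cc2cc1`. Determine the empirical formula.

Atom tally by fragment:
  naphthalene ring system core → C:10 H:8
  (− 1 ring H displaced by substituents)
  + C2H5 → C:2 H:5
Element totals:
  C: 12
  H: 12
Molecular formula: C12H12.
gcd of subscripts = 12; dividing each by 12:
  C: 12/12 = 1
  H: 12/12 = 1

CH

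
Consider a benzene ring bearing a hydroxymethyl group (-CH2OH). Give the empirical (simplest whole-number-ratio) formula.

C7H8O

Atom tally by fragment:
  benzene ring core → C:6 H:6
  (− 1 ring H displaced by substituents)
  + CH2OH → C:1 H:3 O:1
Element totals:
  C: 7
  H: 8
  O: 1
Molecular formula: C7H8O.
gcd of subscripts (7, 8, 1) = 1, so the empirical formula equals the molecular formula.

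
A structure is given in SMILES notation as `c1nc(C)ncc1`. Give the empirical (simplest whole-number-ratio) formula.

Atom tally by fragment:
  pyrimidine ring core → C:4 H:4 N:2
  (− 1 ring H displaced by substituents)
  + CH3 → C:1 H:3
Element totals:
  C: 5
  H: 6
  N: 2
Molecular formula: C5H6N2.
gcd of subscripts (5, 6, 2) = 1, so the empirical formula equals the molecular formula.

C5H6N2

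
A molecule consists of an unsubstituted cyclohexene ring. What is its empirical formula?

C3H5

Atom tally by fragment:
  cyclohexene ring core → C:6 H:10
Element totals:
  C: 6
  H: 10
Molecular formula: C6H10.
gcd of subscripts = 2; dividing each by 2:
  C: 6/2 = 3
  H: 10/2 = 5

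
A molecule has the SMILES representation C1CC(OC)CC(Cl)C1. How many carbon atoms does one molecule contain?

7

Atom tally by fragment:
  cyclohexane ring core → C:6 H:12
  (− 2 ring H displaced by substituents)
  + OCH3 → C:1 H:3 O:1
  + Cl → Cl:1
Element totals:
  C: 7
  H: 13
  Cl: 1
  O: 1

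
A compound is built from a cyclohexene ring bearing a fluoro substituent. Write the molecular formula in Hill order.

Atom tally by fragment:
  cyclohexene ring core → C:6 H:10
  (− 1 ring H displaced by substituents)
  + F → F:1
Element totals:
  C: 6
  H: 9
  F: 1

C6H9F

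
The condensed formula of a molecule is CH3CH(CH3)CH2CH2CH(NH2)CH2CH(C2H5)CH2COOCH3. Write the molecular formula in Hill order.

C13H27NO2

Element totals:
  C: 13
  H: 27
  N: 1
  O: 2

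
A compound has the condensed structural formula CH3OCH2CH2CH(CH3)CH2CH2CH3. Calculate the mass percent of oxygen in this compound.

12.29%

Atom tally by fragment:
  CH3OCH2 → C:2 H:5 O:1
  CH2 → C:1 H:2
  CH(CH3) → C:2 H:4
  CH2 → C:1 H:2
  CH2 → C:1 H:2
  CH3 → C:1 H:3
Element totals:
  C: 8
  H: 18
  O: 1
Molecular formula: C8H18O.
Molar mass = 130.231 g/mol.
Mass from O: 1 × 15.999 = 15.999 g/mol.
%O = 15.999 / 130.231 × 100 = 12.29%.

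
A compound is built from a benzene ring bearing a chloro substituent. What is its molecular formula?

C6H5Cl

Atom tally by fragment:
  benzene ring core → C:6 H:6
  (− 1 ring H displaced by substituents)
  + Cl → Cl:1
Element totals:
  C: 6
  H: 5
  Cl: 1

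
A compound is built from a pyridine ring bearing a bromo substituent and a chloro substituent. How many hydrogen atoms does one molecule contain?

Atom tally by fragment:
  pyridine ring core → C:5 H:5 N:1
  (− 2 ring H displaced by substituents)
  + Br → Br:1
  + Cl → Cl:1
Element totals:
  C: 5
  H: 3
  Br: 1
  Cl: 1
  N: 1

3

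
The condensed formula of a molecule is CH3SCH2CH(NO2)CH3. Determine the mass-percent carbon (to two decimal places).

Element totals:
  C: 4
  H: 9
  N: 1
  O: 2
  S: 1
Molecular formula: C4H9NO2S.
Molar mass = 135.181 g/mol.
Mass from C: 4 × 12.011 = 48.044 g/mol.
%C = 48.044 / 135.181 × 100 = 35.54%.

35.54%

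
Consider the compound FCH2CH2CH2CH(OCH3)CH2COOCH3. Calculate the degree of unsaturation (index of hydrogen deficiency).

Atom tally by fragment:
  FCH2 → C:1 H:2 F:1
  CH2 → C:1 H:2
  CH2 → C:1 H:2
  CH(OCH3) → C:2 H:4 O:1
  CH2COOCH3 → C:3 H:5 O:2
Element totals:
  C: 8
  H: 15
  F: 1
  O: 3
Molecular formula: C8H15FO3.
DoU = (2C + 2 + N − H − X) / 2 = (2·8 + 2 + 0 − 15 − 1) / 2 = 1.

1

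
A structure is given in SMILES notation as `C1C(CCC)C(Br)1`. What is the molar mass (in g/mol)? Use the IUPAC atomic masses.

Atom tally by fragment:
  cyclopropane ring core → C:3 H:6
  (− 2 ring H displaced by substituents)
  + CH2CH2CH3 → C:3 H:7
  + Br → Br:1
Element totals:
  C: 6
  H: 11
  Br: 1
Molecular formula: C6H11Br.
  M = 6(12.011) + 11(1.008) + 79.904
    = 72.066 + 11.088 + 79.904 = 163.058

163.06 g/mol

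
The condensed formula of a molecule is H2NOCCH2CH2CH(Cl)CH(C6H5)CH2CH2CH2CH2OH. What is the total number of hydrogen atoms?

Atom tally by fragment:
  H2NOCCH2 → C:2 H:4 O:1 N:1
  CH2 → C:1 H:2
  CH(Cl) → C:1 H:1 Cl:1
  CH(C6H5) → C:7 H:6
  CH2 → C:1 H:2
  CH2 → C:1 H:2
  CH2CH2OH → C:2 H:5 O:1
Element totals:
  C: 15
  H: 22
  Cl: 1
  N: 1
  O: 2

22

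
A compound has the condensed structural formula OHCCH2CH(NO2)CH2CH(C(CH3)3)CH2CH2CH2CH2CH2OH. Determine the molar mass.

273.37 g/mol

Atom tally by fragment:
  OHCCH2 → C:2 H:3 O:1
  CH(NO2) → C:1 H:1 N:1 O:2
  CH2 → C:1 H:2
  CH(C(CH3)3) → C:5 H:10
  CH2 → C:1 H:2
  CH2 → C:1 H:2
  CH2 → C:1 H:2
  CH2 → C:1 H:2
  CH2OH → C:1 H:3 O:1
Element totals:
  C: 14
  H: 27
  N: 1
  O: 4
Molecular formula: C14H27NO4.
  M = 14(12.011) + 27(1.008) + 14.007 + 4(15.999)
    = 168.154 + 27.216 + 14.007 + 63.996 = 273.373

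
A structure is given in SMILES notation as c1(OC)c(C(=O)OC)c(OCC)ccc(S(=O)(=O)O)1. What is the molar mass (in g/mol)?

290.29 g/mol

Atom tally by fragment:
  benzene ring core → C:6 H:6
  (− 4 ring H displaced by substituents)
  + OCH3 → C:1 H:3 O:1
  + COOCH3 → C:2 H:3 O:2
  + OC2H5 → C:2 H:5 O:1
  + SO3H → S:1 O:3 H:1
Element totals:
  C: 11
  H: 14
  O: 7
  S: 1
Molecular formula: C11H14O7S.
  M = 11(12.011) + 14(1.008) + 7(15.999) + 32.06
    = 132.121 + 14.112 + 111.993 + 32.060 = 290.286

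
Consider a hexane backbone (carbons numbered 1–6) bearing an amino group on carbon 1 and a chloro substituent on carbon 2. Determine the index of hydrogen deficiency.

Atom tally by fragment:
  H2NCH2 → C:1 H:4 N:1
  CH(Cl) → C:1 H:1 Cl:1
  CH2 → C:1 H:2
  CH2 → C:1 H:2
  CH2 → C:1 H:2
  CH3 → C:1 H:3
Element totals:
  C: 6
  H: 14
  Cl: 1
  N: 1
Molecular formula: C6H14ClN.
DoU = (2C + 2 + N − H − X) / 2 = (2·6 + 2 + 1 − 14 − 1) / 2 = 0.

0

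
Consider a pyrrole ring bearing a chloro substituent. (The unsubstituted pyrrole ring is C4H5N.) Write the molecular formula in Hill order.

C4H4ClN

Atom tally by fragment:
  pyrrole ring core → C:4 H:5 N:1
  (− 1 ring H displaced by substituents)
  + Cl → Cl:1
Element totals:
  C: 4
  H: 4
  Cl: 1
  N: 1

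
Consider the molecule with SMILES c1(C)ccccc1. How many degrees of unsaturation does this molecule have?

4

Atom tally by fragment:
  benzene ring core → C:6 H:6
  (− 1 ring H displaced by substituents)
  + CH3 → C:1 H:3
Element totals:
  C: 7
  H: 8
Molecular formula: C7H8.
DoU = (2C + 2 + N − H − X) / 2 = (2·7 + 2 + 0 − 8 − 0) / 2 = 4.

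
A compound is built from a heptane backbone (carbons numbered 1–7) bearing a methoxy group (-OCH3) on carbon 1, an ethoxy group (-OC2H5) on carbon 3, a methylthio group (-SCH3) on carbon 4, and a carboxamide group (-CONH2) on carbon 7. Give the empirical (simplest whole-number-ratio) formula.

C12H25NO3S

Atom tally by fragment:
  CH3OCH2 → C:2 H:5 O:1
  CH2 → C:1 H:2
  CH(OC2H5) → C:3 H:6 O:1
  CH(SCH3) → C:2 H:4 S:1
  CH2 → C:1 H:2
  CH2 → C:1 H:2
  CH2CONH2 → C:2 H:4 O:1 N:1
Element totals:
  C: 12
  H: 25
  N: 1
  O: 3
  S: 1
Molecular formula: C12H25NO3S.
gcd of subscripts (12, 25, 1, 3, 1) = 1, so the empirical formula equals the molecular formula.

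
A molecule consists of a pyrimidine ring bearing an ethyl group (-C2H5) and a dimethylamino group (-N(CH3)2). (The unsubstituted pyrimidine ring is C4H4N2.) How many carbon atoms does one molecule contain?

Atom tally by fragment:
  pyrimidine ring core → C:4 H:4 N:2
  (− 2 ring H displaced by substituents)
  + C2H5 → C:2 H:5
  + N(CH3)2 → N:1 C:2 H:6
Element totals:
  C: 8
  H: 13
  N: 3

8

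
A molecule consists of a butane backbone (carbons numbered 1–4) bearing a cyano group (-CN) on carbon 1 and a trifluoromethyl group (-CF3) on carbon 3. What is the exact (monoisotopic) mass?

Atom tally by fragment:
  NCCH2 → C:2 H:2 N:1
  CH2 → C:1 H:2
  CH(CF3) → C:2 H:1 F:3
  CH3 → C:1 H:3
Element totals:
  C: 6
  H: 8
  F: 3
  N: 1
Molecular formula: C6H8F3N.
  M = 6(12.0) + 8(1.007825) + 3(18.998403) + 14.003074
    = 72.000000 + 8.062600 + 56.995209 + 14.003074 = 151.060883

151.0609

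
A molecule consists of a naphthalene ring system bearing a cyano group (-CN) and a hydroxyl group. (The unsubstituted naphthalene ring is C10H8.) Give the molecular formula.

C11H7NO

Atom tally by fragment:
  naphthalene ring system core → C:10 H:8
  (− 2 ring H displaced by substituents)
  + CN → C:1 N:1
  + OH → O:1 H:1
Element totals:
  C: 11
  H: 7
  N: 1
  O: 1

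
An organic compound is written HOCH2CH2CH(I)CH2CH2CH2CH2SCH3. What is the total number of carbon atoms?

8

Atom tally by fragment:
  HOCH2CH2 → C:2 H:5 O:1
  CH(I) → C:1 H:1 I:1
  CH2 → C:1 H:2
  CH2 → C:1 H:2
  CH2 → C:1 H:2
  CH2SCH3 → C:2 H:5 S:1
Element totals:
  C: 8
  H: 17
  I: 1
  O: 1
  S: 1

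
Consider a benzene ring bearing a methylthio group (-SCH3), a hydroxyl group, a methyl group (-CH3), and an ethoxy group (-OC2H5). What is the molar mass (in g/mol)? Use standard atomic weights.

Atom tally by fragment:
  benzene ring core → C:6 H:6
  (− 4 ring H displaced by substituents)
  + SCH3 → C:1 H:3 S:1
  + OH → O:1 H:1
  + CH3 → C:1 H:3
  + OC2H5 → C:2 H:5 O:1
Element totals:
  C: 10
  H: 14
  O: 2
  S: 1
Molecular formula: C10H14O2S.
  M = 10(12.011) + 14(1.008) + 2(15.999) + 32.06
    = 120.110 + 14.112 + 31.998 + 32.060 = 198.280

198.28 g/mol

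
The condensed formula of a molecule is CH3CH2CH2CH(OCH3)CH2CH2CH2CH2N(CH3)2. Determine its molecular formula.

C11H25NO

Atom tally by fragment:
  CH3 → C:1 H:3
  CH2 → C:1 H:2
  CH2 → C:1 H:2
  CH(OCH3) → C:2 H:4 O:1
  CH2 → C:1 H:2
  CH2 → C:1 H:2
  CH2 → C:1 H:2
  CH2N(CH3)2 → C:3 H:8 N:1
Element totals:
  C: 11
  H: 25
  N: 1
  O: 1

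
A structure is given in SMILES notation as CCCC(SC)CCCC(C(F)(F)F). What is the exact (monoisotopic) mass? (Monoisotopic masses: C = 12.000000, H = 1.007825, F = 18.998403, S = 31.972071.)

Atom tally by fragment:
  CH3 → C:1 H:3
  CH2 → C:1 H:2
  CH2 → C:1 H:2
  CH(SCH3) → C:2 H:4 S:1
  CH2 → C:1 H:2
  CH2 → C:1 H:2
  CH2 → C:1 H:2
  CH2CF3 → C:2 H:2 F:3
Element totals:
  C: 10
  H: 19
  F: 3
  S: 1
Molecular formula: C10H19F3S.
  M = 10(12.0) + 19(1.007825) + 3(18.998403) + 31.972071
    = 120.000000 + 19.148675 + 56.995209 + 31.972071 = 228.115955

228.1160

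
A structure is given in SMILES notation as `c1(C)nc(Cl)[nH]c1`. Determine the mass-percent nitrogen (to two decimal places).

Atom tally by fragment:
  imidazole ring core → C:3 H:4 N:2
  (− 2 ring H displaced by substituents)
  + CH3 → C:1 H:3
  + Cl → Cl:1
Element totals:
  C: 4
  H: 5
  Cl: 1
  N: 2
Molecular formula: C4H5ClN2.
Molar mass = 116.548 g/mol.
Mass from N: 2 × 14.007 = 28.014 g/mol.
%N = 28.014 / 116.548 × 100 = 24.04%.

24.04%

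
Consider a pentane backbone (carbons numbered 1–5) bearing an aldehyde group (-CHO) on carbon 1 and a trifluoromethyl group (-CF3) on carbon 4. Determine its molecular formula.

C7H11F3O

Atom tally by fragment:
  OHCCH2 → C:2 H:3 O:1
  CH2 → C:1 H:2
  CH2 → C:1 H:2
  CH(CF3) → C:2 H:1 F:3
  CH3 → C:1 H:3
Element totals:
  C: 7
  H: 11
  F: 3
  O: 1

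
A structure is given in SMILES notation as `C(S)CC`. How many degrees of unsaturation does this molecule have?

0

Atom tally by fragment:
  HSCH2 → C:1 H:3 S:1
  CH2 → C:1 H:2
  CH3 → C:1 H:3
Element totals:
  C: 3
  H: 8
  S: 1
Molecular formula: C3H8S.
DoU = (2C + 2 + N − H − X) / 2 = (2·3 + 2 + 0 − 8 − 0) / 2 = 0.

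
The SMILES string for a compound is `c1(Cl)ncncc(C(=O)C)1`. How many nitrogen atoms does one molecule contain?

2

Atom tally by fragment:
  pyrimidine ring core → C:4 H:4 N:2
  (− 2 ring H displaced by substituents)
  + Cl → Cl:1
  + COCH3 → C:2 H:3 O:1
Element totals:
  C: 6
  H: 5
  Cl: 1
  N: 2
  O: 1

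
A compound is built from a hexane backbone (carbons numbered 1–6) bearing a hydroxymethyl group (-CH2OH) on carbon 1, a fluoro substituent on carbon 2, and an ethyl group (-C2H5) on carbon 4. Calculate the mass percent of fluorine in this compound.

Atom tally by fragment:
  HOCH2CH2 → C:2 H:5 O:1
  CH(F) → C:1 H:1 F:1
  CH2 → C:1 H:2
  CH(C2H5) → C:3 H:6
  CH2 → C:1 H:2
  CH3 → C:1 H:3
Element totals:
  C: 9
  H: 19
  F: 1
  O: 1
Molecular formula: C9H19FO.
Molar mass = 162.248 g/mol.
Mass from F: 1 × 18.998 = 18.998 g/mol.
%F = 18.998 / 162.248 × 100 = 11.71%.

11.71%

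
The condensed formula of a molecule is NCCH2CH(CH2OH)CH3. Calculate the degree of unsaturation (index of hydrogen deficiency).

Atom tally by fragment:
  NCCH2 → C:2 H:2 N:1
  CH(CH2OH) → C:2 H:4 O:1
  CH3 → C:1 H:3
Element totals:
  C: 5
  H: 9
  N: 1
  O: 1
Molecular formula: C5H9NO.
DoU = (2C + 2 + N − H − X) / 2 = (2·5 + 2 + 1 − 9 − 0) / 2 = 2.

2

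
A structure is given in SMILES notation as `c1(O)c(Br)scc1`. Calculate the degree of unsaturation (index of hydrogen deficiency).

Atom tally by fragment:
  thiophene ring core → C:4 H:4 S:1
  (− 2 ring H displaced by substituents)
  + OH → O:1 H:1
  + Br → Br:1
Element totals:
  C: 4
  H: 3
  Br: 1
  O: 1
  S: 1
Molecular formula: C4H3BrOS.
DoU = (2C + 2 + N − H − X) / 2 = (2·4 + 2 + 0 − 3 − 1) / 2 = 3.

3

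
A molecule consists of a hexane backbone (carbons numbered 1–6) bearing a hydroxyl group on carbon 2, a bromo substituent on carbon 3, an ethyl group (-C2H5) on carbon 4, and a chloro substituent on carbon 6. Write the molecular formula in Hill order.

C8H16BrClO

Atom tally by fragment:
  CH3 → C:1 H:3
  CH(OH) → C:1 H:2 O:1
  CH(Br) → C:1 H:1 Br:1
  CH(C2H5) → C:3 H:6
  CH2 → C:1 H:2
  CH2Cl → C:1 H:2 Cl:1
Element totals:
  C: 8
  H: 16
  Br: 1
  Cl: 1
  O: 1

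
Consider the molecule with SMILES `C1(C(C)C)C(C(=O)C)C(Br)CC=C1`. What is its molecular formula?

C11H17BrO

Atom tally by fragment:
  cyclohexene ring core → C:6 H:10
  (− 3 ring H displaced by substituents)
  + CH(CH3)2 → C:3 H:7
  + COCH3 → C:2 H:3 O:1
  + Br → Br:1
Element totals:
  C: 11
  H: 17
  Br: 1
  O: 1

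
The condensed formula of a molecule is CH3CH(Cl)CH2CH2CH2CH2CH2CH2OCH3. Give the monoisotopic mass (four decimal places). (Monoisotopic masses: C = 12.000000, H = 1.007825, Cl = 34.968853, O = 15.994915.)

178.1124

Atom tally by fragment:
  CH3 → C:1 H:3
  CH(Cl) → C:1 H:1 Cl:1
  CH2 → C:1 H:2
  CH2 → C:1 H:2
  CH2 → C:1 H:2
  CH2 → C:1 H:2
  CH2 → C:1 H:2
  CH2OCH3 → C:2 H:5 O:1
Element totals:
  C: 9
  H: 19
  Cl: 1
  O: 1
Molecular formula: C9H19ClO.
  M = 9(12.0) + 19(1.007825) + 34.968853 + 15.994915
    = 108.000000 + 19.148675 + 34.968853 + 15.994915 = 178.112443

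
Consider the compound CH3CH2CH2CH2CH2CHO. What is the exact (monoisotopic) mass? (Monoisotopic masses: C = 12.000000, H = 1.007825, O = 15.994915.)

Atom tally by fragment:
  CH3 → C:1 H:3
  CH2 → C:1 H:2
  CH2 → C:1 H:2
  CH2 → C:1 H:2
  CH2CHO → C:2 H:3 O:1
Element totals:
  C: 6
  H: 12
  O: 1
Molecular formula: C6H12O.
  M = 6(12.0) + 12(1.007825) + 15.994915
    = 72.000000 + 12.093900 + 15.994915 = 100.088815

100.0888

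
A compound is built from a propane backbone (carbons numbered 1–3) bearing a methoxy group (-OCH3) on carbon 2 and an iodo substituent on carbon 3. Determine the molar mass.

Atom tally by fragment:
  CH3 → C:1 H:3
  CH(OCH3) → C:2 H:4 O:1
  CH2I → C:1 H:2 I:1
Element totals:
  C: 4
  H: 9
  I: 1
  O: 1
Molecular formula: C4H9IO.
  M = 4(12.011) + 9(1.008) + 126.904 + 15.999
    = 48.044 + 9.072 + 126.904 + 15.999 = 200.019

200.02 g/mol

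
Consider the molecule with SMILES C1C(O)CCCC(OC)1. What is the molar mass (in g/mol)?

Atom tally by fragment:
  cyclohexane ring core → C:6 H:12
  (− 2 ring H displaced by substituents)
  + OH → O:1 H:1
  + OCH3 → C:1 H:3 O:1
Element totals:
  C: 7
  H: 14
  O: 2
Molecular formula: C7H14O2.
  M = 7(12.011) + 14(1.008) + 2(15.999)
    = 84.077 + 14.112 + 31.998 = 130.187

130.19 g/mol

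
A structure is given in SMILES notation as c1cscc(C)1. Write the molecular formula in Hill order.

Atom tally by fragment:
  thiophene ring core → C:4 H:4 S:1
  (− 1 ring H displaced by substituents)
  + CH3 → C:1 H:3
Element totals:
  C: 5
  H: 6
  S: 1

C5H6S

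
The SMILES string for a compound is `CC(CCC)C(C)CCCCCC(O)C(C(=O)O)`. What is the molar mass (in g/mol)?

Atom tally by fragment:
  CH3 → C:1 H:3
  CH(CH2CH2CH3) → C:4 H:8
  CH(CH3) → C:2 H:4
  CH2 → C:1 H:2
  CH2 → C:1 H:2
  CH2 → C:1 H:2
  CH2 → C:1 H:2
  CH2 → C:1 H:2
  CH(OH) → C:1 H:2 O:1
  CH2COOH → C:2 H:3 O:2
Element totals:
  C: 15
  H: 30
  O: 3
Molecular formula: C15H30O3.
  M = 15(12.011) + 30(1.008) + 3(15.999)
    = 180.165 + 30.240 + 47.997 = 258.402

258.40 g/mol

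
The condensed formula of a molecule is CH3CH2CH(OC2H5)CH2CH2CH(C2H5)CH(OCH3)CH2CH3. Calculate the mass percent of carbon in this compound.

72.99%

Atom tally by fragment:
  CH3 → C:1 H:3
  CH2 → C:1 H:2
  CH(OC2H5) → C:3 H:6 O:1
  CH2 → C:1 H:2
  CH2 → C:1 H:2
  CH(C2H5) → C:3 H:6
  CH(OCH3) → C:2 H:4 O:1
  CH2 → C:1 H:2
  CH3 → C:1 H:3
Element totals:
  C: 14
  H: 30
  O: 2
Molecular formula: C14H30O2.
Molar mass = 230.392 g/mol.
Mass from C: 14 × 12.011 = 168.154 g/mol.
%C = 168.154 / 230.392 × 100 = 72.99%.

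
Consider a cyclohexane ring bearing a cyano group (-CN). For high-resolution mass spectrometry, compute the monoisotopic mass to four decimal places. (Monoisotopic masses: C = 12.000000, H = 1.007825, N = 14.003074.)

109.0891

Atom tally by fragment:
  cyclohexane ring core → C:6 H:12
  (− 1 ring H displaced by substituents)
  + CN → C:1 N:1
Element totals:
  C: 7
  H: 11
  N: 1
Molecular formula: C7H11N.
  M = 7(12.0) + 11(1.007825) + 14.003074
    = 84.000000 + 11.086075 + 14.003074 = 109.089149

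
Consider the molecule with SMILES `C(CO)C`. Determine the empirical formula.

Atom tally by fragment:
  HOCH2CH2 → C:2 H:5 O:1
  CH3 → C:1 H:3
Element totals:
  C: 3
  H: 8
  O: 1
Molecular formula: C3H8O.
gcd of subscripts (3, 8, 1) = 1, so the empirical formula equals the molecular formula.

C3H8O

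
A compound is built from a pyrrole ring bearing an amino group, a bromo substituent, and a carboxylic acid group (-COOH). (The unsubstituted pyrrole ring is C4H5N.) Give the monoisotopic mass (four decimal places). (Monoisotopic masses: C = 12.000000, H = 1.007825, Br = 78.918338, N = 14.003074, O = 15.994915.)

203.9534

Atom tally by fragment:
  pyrrole ring core → C:4 H:5 N:1
  (− 3 ring H displaced by substituents)
  + NH2 → N:1 H:2
  + Br → Br:1
  + COOH → C:1 H:1 O:2
Element totals:
  C: 5
  H: 5
  Br: 1
  N: 2
  O: 2
Molecular formula: C5H5BrN2O2.
  M = 5(12.0) + 5(1.007825) + 78.918338 + 2(14.003074) + 2(15.994915)
    = 60.000000 + 5.039125 + 78.918338 + 28.006148 + 31.989830 = 203.953441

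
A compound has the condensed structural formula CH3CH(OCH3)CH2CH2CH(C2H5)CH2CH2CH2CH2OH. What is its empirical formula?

Element totals:
  C: 12
  H: 26
  O: 2
Molecular formula: C12H26O2.
gcd of subscripts = 2; dividing each by 2:
  C: 12/2 = 6
  H: 26/2 = 13
  O: 2/2 = 1

C6H13O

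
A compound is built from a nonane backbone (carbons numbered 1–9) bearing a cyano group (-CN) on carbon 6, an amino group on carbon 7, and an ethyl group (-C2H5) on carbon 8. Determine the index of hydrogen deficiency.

Atom tally by fragment:
  CH3 → C:1 H:3
  CH2 → C:1 H:2
  CH2 → C:1 H:2
  CH2 → C:1 H:2
  CH2 → C:1 H:2
  CH(CN) → C:2 H:1 N:1
  CH(NH2) → C:1 H:3 N:1
  CH(C2H5) → C:3 H:6
  CH3 → C:1 H:3
Element totals:
  C: 12
  H: 24
  N: 2
Molecular formula: C12H24N2.
DoU = (2C + 2 + N − H − X) / 2 = (2·12 + 2 + 2 − 24 − 0) / 2 = 2.

2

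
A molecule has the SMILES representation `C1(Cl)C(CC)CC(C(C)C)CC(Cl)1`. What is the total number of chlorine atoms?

Atom tally by fragment:
  cyclohexane ring core → C:6 H:12
  (− 4 ring H displaced by substituents)
  + Cl → Cl:1
  + C2H5 → C:2 H:5
  + CH(CH3)2 → C:3 H:7
  + Cl → Cl:1
Element totals:
  C: 11
  H: 20
  Cl: 2

2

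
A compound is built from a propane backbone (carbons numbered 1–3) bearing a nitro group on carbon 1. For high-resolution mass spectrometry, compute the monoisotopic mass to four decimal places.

Atom tally by fragment:
  O2NCH2 → C:1 H:2 N:1 O:2
  CH2 → C:1 H:2
  CH3 → C:1 H:3
Element totals:
  C: 3
  H: 7
  N: 1
  O: 2
Molecular formula: C3H7NO2.
  M = 3(12.0) + 7(1.007825) + 14.003074 + 2(15.994915)
    = 36.000000 + 7.054775 + 14.003074 + 31.989830 = 89.047679

89.0477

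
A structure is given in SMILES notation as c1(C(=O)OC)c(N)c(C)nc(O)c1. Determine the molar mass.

182.18 g/mol

Atom tally by fragment:
  pyridine ring core → C:5 H:5 N:1
  (− 4 ring H displaced by substituents)
  + COOCH3 → C:2 H:3 O:2
  + NH2 → N:1 H:2
  + CH3 → C:1 H:3
  + OH → O:1 H:1
Element totals:
  C: 8
  H: 10
  N: 2
  O: 3
Molecular formula: C8H10N2O3.
  M = 8(12.011) + 10(1.008) + 2(14.007) + 3(15.999)
    = 96.088 + 10.080 + 28.014 + 47.997 = 182.179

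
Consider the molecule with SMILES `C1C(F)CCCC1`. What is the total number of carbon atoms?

Atom tally by fragment:
  cyclohexane ring core → C:6 H:12
  (− 1 ring H displaced by substituents)
  + F → F:1
Element totals:
  C: 6
  H: 11
  F: 1

6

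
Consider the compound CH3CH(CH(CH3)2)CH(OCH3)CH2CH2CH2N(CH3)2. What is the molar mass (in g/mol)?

201.35 g/mol

Atom tally by fragment:
  CH3 → C:1 H:3
  CH(CH(CH3)2) → C:4 H:8
  CH(OCH3) → C:2 H:4 O:1
  CH2 → C:1 H:2
  CH2 → C:1 H:2
  CH2N(CH3)2 → C:3 H:8 N:1
Element totals:
  C: 12
  H: 27
  N: 1
  O: 1
Molecular formula: C12H27NO.
  M = 12(12.011) + 27(1.008) + 14.007 + 15.999
    = 144.132 + 27.216 + 14.007 + 15.999 = 201.354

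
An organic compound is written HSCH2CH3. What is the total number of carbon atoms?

2

Element totals:
  C: 2
  H: 6
  S: 1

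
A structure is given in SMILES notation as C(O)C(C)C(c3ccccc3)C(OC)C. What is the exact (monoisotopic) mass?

208.1463

Atom tally by fragment:
  HOCH2 → C:1 H:3 O:1
  CH(CH3) → C:2 H:4
  CH(C6H5) → C:7 H:6
  CH(OCH3) → C:2 H:4 O:1
  CH3 → C:1 H:3
Element totals:
  C: 13
  H: 20
  O: 2
Molecular formula: C13H20O2.
  M = 13(12.0) + 20(1.007825) + 2(15.994915)
    = 156.000000 + 20.156500 + 31.989830 = 208.146330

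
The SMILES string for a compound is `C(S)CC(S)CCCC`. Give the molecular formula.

Atom tally by fragment:
  HSCH2 → C:1 H:3 S:1
  CH2 → C:1 H:2
  CH(SH) → C:1 H:2 S:1
  CH2 → C:1 H:2
  CH2 → C:1 H:2
  CH2 → C:1 H:2
  CH3 → C:1 H:3
Element totals:
  C: 7
  H: 16
  S: 2

C7H16S2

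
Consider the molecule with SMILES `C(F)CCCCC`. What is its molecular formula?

C6H13F

Atom tally by fragment:
  FCH2 → C:1 H:2 F:1
  CH2 → C:1 H:2
  CH2 → C:1 H:2
  CH2 → C:1 H:2
  CH2 → C:1 H:2
  CH3 → C:1 H:3
Element totals:
  C: 6
  H: 13
  F: 1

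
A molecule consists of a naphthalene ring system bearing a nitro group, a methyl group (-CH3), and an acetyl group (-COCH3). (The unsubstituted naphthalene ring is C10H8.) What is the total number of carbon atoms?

Atom tally by fragment:
  naphthalene ring system core → C:10 H:8
  (− 3 ring H displaced by substituents)
  + NO2 → N:1 O:2
  + CH3 → C:1 H:3
  + COCH3 → C:2 H:3 O:1
Element totals:
  C: 13
  H: 11
  N: 1
  O: 3

13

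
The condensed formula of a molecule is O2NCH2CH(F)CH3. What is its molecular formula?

Atom tally by fragment:
  O2NCH2 → C:1 H:2 N:1 O:2
  CH(F) → C:1 H:1 F:1
  CH3 → C:1 H:3
Element totals:
  C: 3
  H: 6
  F: 1
  N: 1
  O: 2

C3H6FNO2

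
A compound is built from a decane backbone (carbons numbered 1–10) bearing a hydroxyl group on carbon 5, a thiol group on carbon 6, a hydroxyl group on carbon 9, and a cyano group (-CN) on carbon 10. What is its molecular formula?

Atom tally by fragment:
  CH3 → C:1 H:3
  CH2 → C:1 H:2
  CH2 → C:1 H:2
  CH2 → C:1 H:2
  CH(OH) → C:1 H:2 O:1
  CH(SH) → C:1 H:2 S:1
  CH2 → C:1 H:2
  CH2 → C:1 H:2
  CH(OH) → C:1 H:2 O:1
  CH2CN → C:2 H:2 N:1
Element totals:
  C: 11
  H: 21
  N: 1
  O: 2
  S: 1

C11H21NO2S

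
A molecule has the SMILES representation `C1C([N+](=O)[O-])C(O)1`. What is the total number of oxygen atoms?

3

Atom tally by fragment:
  cyclopropane ring core → C:3 H:6
  (− 2 ring H displaced by substituents)
  + NO2 → N:1 O:2
  + OH → O:1 H:1
Element totals:
  C: 3
  H: 5
  N: 1
  O: 3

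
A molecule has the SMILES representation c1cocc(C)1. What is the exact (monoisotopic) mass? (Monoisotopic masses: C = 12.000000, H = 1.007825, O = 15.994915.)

Atom tally by fragment:
  furan ring core → C:4 H:4 O:1
  (− 1 ring H displaced by substituents)
  + CH3 → C:1 H:3
Element totals:
  C: 5
  H: 6
  O: 1
Molecular formula: C5H6O.
  M = 5(12.0) + 6(1.007825) + 15.994915
    = 60.000000 + 6.046950 + 15.994915 = 82.041865

82.0419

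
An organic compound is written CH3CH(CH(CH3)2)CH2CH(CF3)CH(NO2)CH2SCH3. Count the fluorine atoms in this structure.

Atom tally by fragment:
  CH3 → C:1 H:3
  CH(CH(CH3)2) → C:4 H:8
  CH2 → C:1 H:2
  CH(CF3) → C:2 H:1 F:3
  CH(NO2) → C:1 H:1 N:1 O:2
  CH2SCH3 → C:2 H:5 S:1
Element totals:
  C: 11
  H: 20
  F: 3
  N: 1
  O: 2
  S: 1

3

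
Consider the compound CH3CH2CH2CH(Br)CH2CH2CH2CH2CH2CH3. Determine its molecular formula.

Element totals:
  C: 10
  H: 21
  Br: 1

C10H21Br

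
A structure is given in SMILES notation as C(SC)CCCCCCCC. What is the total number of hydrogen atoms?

Atom tally by fragment:
  CH3SCH2 → C:2 H:5 S:1
  CH2 → C:1 H:2
  CH2 → C:1 H:2
  CH2 → C:1 H:2
  CH2 → C:1 H:2
  CH2 → C:1 H:2
  CH2 → C:1 H:2
  CH2 → C:1 H:2
  CH3 → C:1 H:3
Element totals:
  C: 10
  H: 22
  S: 1

22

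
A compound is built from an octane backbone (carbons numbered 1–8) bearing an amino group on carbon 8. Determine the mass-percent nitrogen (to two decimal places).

Atom tally by fragment:
  CH3 → C:1 H:3
  CH2 → C:1 H:2
  CH2 → C:1 H:2
  CH2 → C:1 H:2
  CH2 → C:1 H:2
  CH2 → C:1 H:2
  CH2 → C:1 H:2
  CH2NH2 → C:1 H:4 N:1
Element totals:
  C: 8
  H: 19
  N: 1
Molecular formula: C8H19N.
Molar mass = 129.247 g/mol.
Mass from N: 1 × 14.007 = 14.007 g/mol.
%N = 14.007 / 129.247 × 100 = 10.84%.

10.84%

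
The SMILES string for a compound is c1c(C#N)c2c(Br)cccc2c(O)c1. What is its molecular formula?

C11H6BrNO

Atom tally by fragment:
  naphthalene ring system core → C:10 H:8
  (− 3 ring H displaced by substituents)
  + CN → C:1 N:1
  + Br → Br:1
  + OH → O:1 H:1
Element totals:
  C: 11
  H: 6
  Br: 1
  N: 1
  O: 1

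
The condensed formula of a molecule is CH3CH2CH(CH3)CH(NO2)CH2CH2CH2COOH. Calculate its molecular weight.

203.24 g/mol

Element totals:
  C: 9
  H: 17
  N: 1
  O: 4
Molecular formula: C9H17NO4.
  M = 9(12.011) + 17(1.008) + 14.007 + 4(15.999)
    = 108.099 + 17.136 + 14.007 + 63.996 = 203.238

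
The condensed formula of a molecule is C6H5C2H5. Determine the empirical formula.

Atom tally by fragment:
  benzene ring core → C:6 H:6
  (− 1 ring H displaced by substituents)
  + C2H5 → C:2 H:5
Element totals:
  C: 8
  H: 10
Molecular formula: C8H10.
gcd of subscripts = 2; dividing each by 2:
  C: 8/2 = 4
  H: 10/2 = 5

C4H5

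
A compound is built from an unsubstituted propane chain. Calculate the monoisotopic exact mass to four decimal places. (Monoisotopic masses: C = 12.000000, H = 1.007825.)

44.0626

Atom tally by fragment:
  CH3 → C:1 H:3
  CH2 → C:1 H:2
  CH3 → C:1 H:3
Element totals:
  C: 3
  H: 8
Molecular formula: C3H8.
  M = 3(12.0) + 8(1.007825)
    = 36.000000 + 8.062600 = 44.062600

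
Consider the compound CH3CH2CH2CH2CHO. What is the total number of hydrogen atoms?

Atom tally by fragment:
  CH3 → C:1 H:3
  CH2 → C:1 H:2
  CH2 → C:1 H:2
  CH2CHO → C:2 H:3 O:1
Element totals:
  C: 5
  H: 10
  O: 1

10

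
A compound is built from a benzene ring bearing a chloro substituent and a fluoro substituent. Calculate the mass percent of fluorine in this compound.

Atom tally by fragment:
  benzene ring core → C:6 H:6
  (− 2 ring H displaced by substituents)
  + Cl → Cl:1
  + F → F:1
Element totals:
  C: 6
  H: 4
  Cl: 1
  F: 1
Molecular formula: C6H4ClF.
Molar mass = 130.546 g/mol.
Mass from F: 1 × 18.998 = 18.998 g/mol.
%F = 18.998 / 130.546 × 100 = 14.55%.

14.55%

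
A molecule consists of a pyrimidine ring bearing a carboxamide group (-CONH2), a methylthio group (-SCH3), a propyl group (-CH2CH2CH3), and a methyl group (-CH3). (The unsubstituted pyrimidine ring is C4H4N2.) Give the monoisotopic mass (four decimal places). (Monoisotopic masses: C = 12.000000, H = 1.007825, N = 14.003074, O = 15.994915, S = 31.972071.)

225.0936

Atom tally by fragment:
  pyrimidine ring core → C:4 H:4 N:2
  (− 4 ring H displaced by substituents)
  + CONH2 → C:1 H:2 O:1 N:1
  + SCH3 → C:1 H:3 S:1
  + CH2CH2CH3 → C:3 H:7
  + CH3 → C:1 H:3
Element totals:
  C: 10
  H: 15
  N: 3
  O: 1
  S: 1
Molecular formula: C10H15N3OS.
  M = 10(12.0) + 15(1.007825) + 3(14.003074) + 15.994915 + 31.972071
    = 120.000000 + 15.117375 + 42.009222 + 15.994915 + 31.972071 = 225.093583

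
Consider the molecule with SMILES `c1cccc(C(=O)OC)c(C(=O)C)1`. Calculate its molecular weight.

178.19 g/mol

Atom tally by fragment:
  benzene ring core → C:6 H:6
  (− 2 ring H displaced by substituents)
  + COOCH3 → C:2 H:3 O:2
  + COCH3 → C:2 H:3 O:1
Element totals:
  C: 10
  H: 10
  O: 3
Molecular formula: C10H10O3.
  M = 10(12.011) + 10(1.008) + 3(15.999)
    = 120.110 + 10.080 + 47.997 = 178.187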